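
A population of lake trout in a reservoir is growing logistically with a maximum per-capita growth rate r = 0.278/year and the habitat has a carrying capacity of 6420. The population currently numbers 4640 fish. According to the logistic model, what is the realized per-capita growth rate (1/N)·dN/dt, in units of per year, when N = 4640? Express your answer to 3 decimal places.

0.077 per year

(1/N)·dN/dt = r(1 − N/K) = 0.278 × (1 − 4640/6420).
= 0.278 × 0.27726 = 0.077078.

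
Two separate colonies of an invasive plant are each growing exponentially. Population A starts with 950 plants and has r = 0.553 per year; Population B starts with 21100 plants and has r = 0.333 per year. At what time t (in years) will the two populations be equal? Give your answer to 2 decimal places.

Set 950·e^(0.553t) = 21100·e^(0.333t).
e^((0.553 − 0.333)t) = 21100/950 → e^(0.22·t) = 22.211.
0.22·t = ln(22.211) = 3.1006, so t = 3.1006/0.22 = 14.093.

14.09 years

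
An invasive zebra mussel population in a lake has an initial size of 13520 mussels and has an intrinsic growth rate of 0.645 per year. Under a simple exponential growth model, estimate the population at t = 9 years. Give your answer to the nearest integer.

4488034 mussels

N(t) = N₀·e^(rt) = 13520 × e^(0.645×9) = 13520 × e^5.805.
e^5.805 ≈ 331.96, so N ≈ 13520 × 331.96 = 4.488034×10^6.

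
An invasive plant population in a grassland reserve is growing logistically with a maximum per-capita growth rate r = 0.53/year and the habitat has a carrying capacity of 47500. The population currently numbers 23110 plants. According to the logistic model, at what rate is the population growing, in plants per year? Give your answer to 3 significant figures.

6290 plants per year

dN/dt = rN(1 − N/K) = 0.53 × 23110 × (1 − 23110/47500).
1 − 23110/47500 = 0.51347; dN/dt = 0.53 × 23110 × 0.51347 = 6289.2.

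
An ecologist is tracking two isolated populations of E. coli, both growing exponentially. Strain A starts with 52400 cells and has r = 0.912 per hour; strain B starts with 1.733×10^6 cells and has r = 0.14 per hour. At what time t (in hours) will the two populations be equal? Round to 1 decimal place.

4.5 hours

Set 52400·e^(0.912t) = 1.733×10^6·e^(0.14t).
e^((0.912 − 0.14)t) = 1.733×10^6/52400 → e^(0.772·t) = 33.073.
0.772·t = ln(33.073) = 3.4987, so t = 3.4987/0.772 = 4.532.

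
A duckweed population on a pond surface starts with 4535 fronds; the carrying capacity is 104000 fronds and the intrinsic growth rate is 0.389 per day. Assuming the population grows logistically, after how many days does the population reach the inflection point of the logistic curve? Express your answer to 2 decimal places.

Logistic growth is fastest at N = K/2 = 52000.
A = (K − N₀)/N₀ = 21.933. Set K/(1 + A·e^(−rt)) = K/2 → A·e^(−rt) = 1.
e^(−0.389t) = 1/21.933 = 0.0455939, so t = ln(21.933)/0.389 = 3.088/0.389 = 7.9383.

7.94 days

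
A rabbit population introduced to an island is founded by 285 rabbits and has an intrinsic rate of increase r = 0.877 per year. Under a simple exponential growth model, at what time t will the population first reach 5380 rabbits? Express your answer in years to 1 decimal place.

Set N₀·e^(rt) = 5380: e^(0.877·t) = 5380/285 = 18.877.
0.877·t = ln(18.877) = 2.938, so t = 2.938/0.877 = 3.35.

3.4 years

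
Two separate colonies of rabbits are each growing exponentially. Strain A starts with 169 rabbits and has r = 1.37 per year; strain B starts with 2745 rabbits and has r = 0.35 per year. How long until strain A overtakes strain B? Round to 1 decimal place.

Set 169·e^(1.37t) = 2745·e^(0.35t).
e^((1.37 − 0.35)t) = 2745/169 → e^(1.02·t) = 16.243.
1.02·t = ln(16.243) = 2.7876, so t = 2.7876/1.02 = 2.733.

2.7 years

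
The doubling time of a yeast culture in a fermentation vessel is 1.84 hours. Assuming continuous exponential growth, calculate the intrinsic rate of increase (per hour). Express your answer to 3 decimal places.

r = ln(2)/t_d = 0.6931/1.84 = 0.37671.

0.377 per hour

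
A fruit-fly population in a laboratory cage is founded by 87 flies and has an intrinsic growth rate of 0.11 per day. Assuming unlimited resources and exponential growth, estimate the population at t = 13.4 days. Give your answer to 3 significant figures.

N(t) = N₀·e^(rt) = 87 × e^(0.11×13.4) = 87 × e^1.474.
e^1.474 ≈ 4.3667, so N ≈ 87 × 4.3667 = 379.9.

380 flies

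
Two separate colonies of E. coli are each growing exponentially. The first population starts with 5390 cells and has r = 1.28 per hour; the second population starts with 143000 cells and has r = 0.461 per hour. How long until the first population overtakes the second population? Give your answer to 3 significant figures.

4.00 hours

Set 5390·e^(1.28t) = 143000·e^(0.461t).
e^((1.28 − 0.461)t) = 143000/5390 → e^(0.819·t) = 26.531.
0.819·t = ln(26.531) = 3.2783, so t = 3.2783/0.819 = 4.0028.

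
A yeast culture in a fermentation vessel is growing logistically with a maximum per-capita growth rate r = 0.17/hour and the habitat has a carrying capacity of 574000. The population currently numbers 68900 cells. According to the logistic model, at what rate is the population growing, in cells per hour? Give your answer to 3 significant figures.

dN/dt = rN(1 − N/K) = 0.17 × 68900 × (1 − 68900/574000).
1 − 68900/574000 = 0.87997; dN/dt = 0.17 × 68900 × 0.87997 = 10307.

10300 cells per hour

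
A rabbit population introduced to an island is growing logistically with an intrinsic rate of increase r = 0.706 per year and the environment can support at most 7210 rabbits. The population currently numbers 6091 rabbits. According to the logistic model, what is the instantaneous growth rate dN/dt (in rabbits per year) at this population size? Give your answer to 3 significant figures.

667 rabbits per year

dN/dt = rN(1 − N/K) = 0.706 × 6091 × (1 − 6091/7210).
1 − 6091/7210 = 0.1552; dN/dt = 0.706 × 6091 × 0.1552 = 667.4.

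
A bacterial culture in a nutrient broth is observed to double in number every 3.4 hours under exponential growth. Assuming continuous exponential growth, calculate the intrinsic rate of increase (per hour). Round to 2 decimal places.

0.20 per hour

r = ln(2)/t_d = 0.6931/3.4 = 0.20387.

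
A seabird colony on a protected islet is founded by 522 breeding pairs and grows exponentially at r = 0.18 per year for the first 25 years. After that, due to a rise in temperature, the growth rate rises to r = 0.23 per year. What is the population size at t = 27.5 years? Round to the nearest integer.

Phase 1: N(25) = 522·e^(0.18×25) = 522·e^4.5 = 46988.9.
Phase 2 runs for 27.5 − 25 = 2.5 years at r = 0.23.
N(27.5) = 46988.9·e^(0.23×2.5) = 46988.9·e^0.575 = 83505.5.

83505 breeding pairs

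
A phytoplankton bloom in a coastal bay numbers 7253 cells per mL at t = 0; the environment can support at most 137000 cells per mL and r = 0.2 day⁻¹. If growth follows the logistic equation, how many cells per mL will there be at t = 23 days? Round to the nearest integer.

116120 cells per mL

A = (K − N₀)/N₀ = (137000 − 7253)/7253 = 17.889.
N(t) = K/(1 + A·e^(−rt)) = 137000/(1 + 17.889×e^(−0.2×23)).
e^(−4.6) = 0.010052; denominator = 1 + 17.889×0.010052 = 1.1798.
N = 137000/1.1798 = 116120.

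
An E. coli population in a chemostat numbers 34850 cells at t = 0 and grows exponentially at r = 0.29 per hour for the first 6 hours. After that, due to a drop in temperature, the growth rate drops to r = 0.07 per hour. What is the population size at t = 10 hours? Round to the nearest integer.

Phase 1: N(6) = 34850·e^(0.29×6) = 34850·e^1.74 = 198552.
Phase 2 runs for 10 − 6 = 4 hours at r = 0.07.
N(10) = 198552·e^(0.07×4) = 198552·e^0.28 = 262711.

262711 cells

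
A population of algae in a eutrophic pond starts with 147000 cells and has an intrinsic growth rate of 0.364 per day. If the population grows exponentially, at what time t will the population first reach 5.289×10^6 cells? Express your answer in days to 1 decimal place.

9.8 days

Set N₀·e^(rt) = 5.289×10^6: e^(0.364·t) = 5.289×10^6/147000 = 35.98.
0.364·t = ln(35.98) = 3.583, so t = 3.583/0.364 = 9.8433.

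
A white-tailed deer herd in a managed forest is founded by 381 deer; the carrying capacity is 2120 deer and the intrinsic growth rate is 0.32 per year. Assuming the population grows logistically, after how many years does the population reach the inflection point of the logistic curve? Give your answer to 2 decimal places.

4.74 years

Logistic growth is fastest at N = K/2 = 1060.
A = (K − N₀)/N₀ = 4.5643. Set K/(1 + A·e^(−rt)) = K/2 → A·e^(−rt) = 1.
e^(−0.32t) = 1/4.5643 = 0.219091, so t = ln(4.5643)/0.32 = 1.5183/0.32 = 4.7446.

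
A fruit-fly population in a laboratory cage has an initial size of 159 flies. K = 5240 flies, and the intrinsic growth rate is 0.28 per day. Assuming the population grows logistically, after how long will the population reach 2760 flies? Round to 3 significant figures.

12.8 days

A = (K − N₀)/N₀ = (5240 − 159)/159 = 31.956.
Solve 5240/(1 + 31.956·e^(−0.28t)) = 2760: 1 + 31.956·e^(−0.28t) = 1.8986, so e^(−0.28t) = 0.0281184.
−0.28·t = ln(0.0281184) = -3.5713, so t = 3.5713/0.28 = 12.755.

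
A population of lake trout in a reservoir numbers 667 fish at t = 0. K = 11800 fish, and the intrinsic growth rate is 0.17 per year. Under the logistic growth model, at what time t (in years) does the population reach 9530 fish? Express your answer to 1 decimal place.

25.0 years

A = (K − N₀)/N₀ = (11800 − 667)/667 = 16.691.
Solve 11800/(1 + 16.691·e^(−0.17t)) = 9530: 1 + 16.691·e^(−0.17t) = 1.2382, so e^(−0.17t) = 0.0142707.
−0.17·t = ln(0.0142707) = -4.2495, so t = 4.2495/0.17 = 24.997.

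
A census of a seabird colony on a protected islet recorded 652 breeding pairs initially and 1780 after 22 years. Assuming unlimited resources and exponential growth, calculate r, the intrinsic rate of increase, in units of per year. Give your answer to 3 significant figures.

0.0457 per year

From N(t) = N₀·e^(rt): e^(r·22) = 1780/652 = 2.7301.
r·22 = ln(2.7301) = 1.0043, so r = 1.0043/22 = 0.045651.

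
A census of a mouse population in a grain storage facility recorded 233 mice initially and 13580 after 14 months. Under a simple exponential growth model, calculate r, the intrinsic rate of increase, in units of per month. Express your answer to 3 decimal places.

From N(t) = N₀·e^(rt): e^(r·14) = 13580/233 = 58.283.
r·14 = ln(58.283) = 4.0653, so r = 4.0653/14 = 0.29038.

0.290 per month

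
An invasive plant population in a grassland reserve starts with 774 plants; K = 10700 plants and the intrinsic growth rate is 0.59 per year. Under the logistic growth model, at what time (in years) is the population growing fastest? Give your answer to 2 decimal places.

Logistic growth is fastest at N = K/2 = 5350.
A = (K − N₀)/N₀ = 12.824. Set K/(1 + A·e^(−rt)) = K/2 → A·e^(−rt) = 1.
e^(−0.59t) = 1/12.824 = 0.077977, so t = ln(12.824)/0.59 = 2.5513/0.59 = 4.3243.

4.32 years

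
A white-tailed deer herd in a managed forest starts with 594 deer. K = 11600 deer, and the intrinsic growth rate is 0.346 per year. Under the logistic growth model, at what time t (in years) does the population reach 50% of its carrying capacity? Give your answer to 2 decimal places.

A = (K − N₀)/N₀ = (11600 − 594)/594 = 18.529.
Solve 11600/(1 + 18.529·e^(−0.346t)) = 5800: 1 + 18.529·e^(−0.346t) = 2, so e^(−0.346t) = 0.0539706.
−0.346·t = ln(0.0539706) = -2.9193, so t = 2.9193/0.346 = 8.4373.

8.44 years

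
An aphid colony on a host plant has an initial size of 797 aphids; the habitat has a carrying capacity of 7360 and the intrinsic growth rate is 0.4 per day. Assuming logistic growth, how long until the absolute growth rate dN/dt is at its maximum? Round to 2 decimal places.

Logistic growth is fastest at N = K/2 = 3680.
A = (K − N₀)/N₀ = 8.2346. Set K/(1 + A·e^(−rt)) = K/2 → A·e^(−rt) = 1.
e^(−0.4t) = 1/8.2346 = 0.121438, so t = ln(8.2346)/0.4 = 2.1083/0.4 = 5.2709.

5.27 days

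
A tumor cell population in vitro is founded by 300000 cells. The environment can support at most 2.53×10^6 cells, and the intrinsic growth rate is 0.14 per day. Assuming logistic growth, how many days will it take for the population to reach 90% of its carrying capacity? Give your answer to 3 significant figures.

30.0 days

A = (K − N₀)/N₀ = (2.53×10^6 − 300000)/300000 = 7.4333.
Solve 2.53×10^6/(1 + 7.4333·e^(−0.14t)) = 2.277×10^6: 1 + 7.4333·e^(−0.14t) = 1.1111, so e^(−0.14t) = 0.0149477.
−0.14·t = ln(0.0149477) = -4.2032, so t = 4.2032/0.14 = 30.023.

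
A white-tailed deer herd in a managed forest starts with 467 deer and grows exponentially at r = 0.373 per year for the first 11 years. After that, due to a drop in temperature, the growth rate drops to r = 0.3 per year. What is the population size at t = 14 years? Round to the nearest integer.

Phase 1: N(11) = 467·e^(0.373×11) = 467·e^4.103 = 28263.6.
Phase 2 runs for 14 − 11 = 3 years at r = 0.3.
N(14) = 28263.6·e^(0.3×3) = 28263.6·e^0.9 = 69517.2.

69517 deer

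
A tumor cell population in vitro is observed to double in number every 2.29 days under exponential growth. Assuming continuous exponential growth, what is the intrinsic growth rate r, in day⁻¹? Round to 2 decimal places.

r = ln(2)/t_d = 0.6931/2.29 = 0.30268.

0.30 per day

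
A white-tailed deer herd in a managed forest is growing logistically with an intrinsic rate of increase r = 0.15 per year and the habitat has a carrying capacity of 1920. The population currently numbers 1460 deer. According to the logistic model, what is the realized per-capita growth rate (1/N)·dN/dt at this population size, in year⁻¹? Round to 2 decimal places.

0.04 per year

(1/N)·dN/dt = r(1 − N/K) = 0.15 × (1 − 1460/1920).
= 0.15 × 0.23958 = 0.035938.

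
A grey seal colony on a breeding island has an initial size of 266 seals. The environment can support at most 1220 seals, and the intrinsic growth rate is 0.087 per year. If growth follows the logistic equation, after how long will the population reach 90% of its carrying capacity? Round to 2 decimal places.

39.94 years

A = (K − N₀)/N₀ = (1220 − 266)/266 = 3.5865.
Solve 1220/(1 + 3.5865·e^(−0.087t)) = 1098: 1 + 3.5865·e^(−0.087t) = 1.1111, so e^(−0.087t) = 0.0309807.
−0.087·t = ln(0.0309807) = -3.4744, so t = 3.4744/0.087 = 39.936.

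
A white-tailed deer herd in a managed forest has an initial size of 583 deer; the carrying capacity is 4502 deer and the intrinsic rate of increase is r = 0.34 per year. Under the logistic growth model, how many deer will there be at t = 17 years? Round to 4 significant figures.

A = (K − N₀)/N₀ = (4502 − 583)/583 = 6.7221.
N(t) = K/(1 + A·e^(−rt)) = 4502/(1 + 6.7221×e^(−0.34×17)).
e^(−5.78) = 0.0030887; denominator = 1 + 6.7221×0.0030887 = 1.0208.
N = 4502/1.0208 = 4410.43.

4410 deer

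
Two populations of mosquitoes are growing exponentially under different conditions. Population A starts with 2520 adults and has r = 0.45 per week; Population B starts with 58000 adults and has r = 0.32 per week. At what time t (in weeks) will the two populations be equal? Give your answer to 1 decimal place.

24.1 weeks

Set 2520·e^(0.45t) = 58000·e^(0.32t).
e^((0.45 − 0.32)t) = 58000/2520 → e^(0.13·t) = 23.016.
0.13·t = ln(23.016) = 3.1362, so t = 3.1362/0.13 = 24.124.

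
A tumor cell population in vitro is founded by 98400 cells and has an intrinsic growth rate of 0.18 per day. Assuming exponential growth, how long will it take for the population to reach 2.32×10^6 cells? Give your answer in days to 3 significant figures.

17.6 days

Set N₀·e^(rt) = 2.32×10^6: e^(0.18·t) = 2.32×10^6/98400 = 23.577.
0.18·t = ln(23.577) = 3.1603, so t = 3.1603/0.18 = 17.557.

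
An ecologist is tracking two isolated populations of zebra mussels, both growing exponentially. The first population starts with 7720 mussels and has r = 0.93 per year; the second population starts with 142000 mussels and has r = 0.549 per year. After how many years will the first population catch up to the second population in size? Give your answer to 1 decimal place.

7.6 years

Set 7720·e^(0.93t) = 142000·e^(0.549t).
e^((0.93 − 0.549)t) = 142000/7720 → e^(0.381·t) = 18.394.
0.381·t = ln(18.394) = 2.912, so t = 2.912/0.381 = 7.6431.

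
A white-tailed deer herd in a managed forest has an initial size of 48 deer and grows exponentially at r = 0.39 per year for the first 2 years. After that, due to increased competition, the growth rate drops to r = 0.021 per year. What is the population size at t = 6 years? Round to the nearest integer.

Phase 1: N(2) = 48·e^(0.39×2) = 48·e^0.78 = 104.711.
Phase 2 runs for 6 − 2 = 4 years at r = 0.021.
N(6) = 104.711·e^(0.021×4) = 104.711·e^0.084 = 113.886.

114 deer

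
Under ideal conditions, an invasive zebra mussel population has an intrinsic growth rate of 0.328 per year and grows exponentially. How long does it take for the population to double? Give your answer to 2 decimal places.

2.11 years

Doubling time t_d = ln(2)/r = 0.6931/0.328 = 2.1133.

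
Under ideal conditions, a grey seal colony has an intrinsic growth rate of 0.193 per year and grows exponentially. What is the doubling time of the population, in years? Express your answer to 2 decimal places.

3.59 years

Doubling time t_d = ln(2)/r = 0.6931/0.193 = 3.5914.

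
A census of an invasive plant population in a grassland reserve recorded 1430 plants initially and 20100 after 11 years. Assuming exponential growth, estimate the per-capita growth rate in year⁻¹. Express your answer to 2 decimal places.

From N(t) = N₀·e^(rt): e^(r·11) = 20100/1430 = 14.056.
r·11 = ln(14.056) = 2.643, so r = 2.643/11 = 0.24028.

0.24 per year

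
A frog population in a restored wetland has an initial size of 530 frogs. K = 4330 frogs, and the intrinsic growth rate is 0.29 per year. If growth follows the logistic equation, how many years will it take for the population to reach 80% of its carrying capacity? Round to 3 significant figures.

11.6 years

A = (K − N₀)/N₀ = (4330 − 530)/530 = 7.1698.
Solve 4330/(1 + 7.1698·e^(−0.29t)) = 3464: 1 + 7.1698·e^(−0.29t) = 1.25, so e^(−0.29t) = 0.0348684.
−0.29·t = ln(0.0348684) = -3.3562, so t = 3.3562/0.29 = 11.573.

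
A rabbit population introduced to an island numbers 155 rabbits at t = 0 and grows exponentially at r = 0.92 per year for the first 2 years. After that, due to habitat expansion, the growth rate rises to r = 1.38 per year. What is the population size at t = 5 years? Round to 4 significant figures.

Phase 1: N(2) = 155·e^(0.92×2) = 155·e^1.84 = 975.963.
Phase 2 runs for 5 − 2 = 3 years at r = 1.38.
N(5) = 975.963·e^(1.38×3) = 975.963·e^4.14 = 61293.3.

61290 rabbits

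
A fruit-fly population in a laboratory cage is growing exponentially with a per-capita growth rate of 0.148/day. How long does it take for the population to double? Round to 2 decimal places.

4.68 days

Doubling time t_d = ln(2)/r = 0.6931/0.148 = 4.6834.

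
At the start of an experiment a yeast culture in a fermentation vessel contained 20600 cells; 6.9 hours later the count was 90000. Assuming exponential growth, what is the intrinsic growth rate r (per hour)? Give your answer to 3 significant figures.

From N(t) = N₀·e^(rt): e^(r·6.9) = 90000/20600 = 4.3689.
r·6.9 = ln(4.3689) = 1.4745, so r = 1.4745/6.9 = 0.2137.

0.214 per hour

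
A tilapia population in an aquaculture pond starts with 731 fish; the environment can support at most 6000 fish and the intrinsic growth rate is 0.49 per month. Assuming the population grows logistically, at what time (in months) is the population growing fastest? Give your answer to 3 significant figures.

Logistic growth is fastest at N = K/2 = 3000.
A = (K − N₀)/N₀ = 7.2079. Set K/(1 + A·e^(−rt)) = K/2 → A·e^(−rt) = 1.
e^(−0.49t) = 1/7.2079 = 0.138736, so t = ln(7.2079)/0.49 = 1.9752/0.49 = 4.031.

4.03 months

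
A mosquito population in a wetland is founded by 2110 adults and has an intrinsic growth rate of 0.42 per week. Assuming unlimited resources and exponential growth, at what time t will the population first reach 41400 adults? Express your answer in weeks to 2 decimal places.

7.09 weeks

Set N₀·e^(rt) = 41400: e^(0.42·t) = 41400/2110 = 19.621.
0.42·t = ln(19.621) = 2.9766, so t = 2.9766/0.42 = 7.0871.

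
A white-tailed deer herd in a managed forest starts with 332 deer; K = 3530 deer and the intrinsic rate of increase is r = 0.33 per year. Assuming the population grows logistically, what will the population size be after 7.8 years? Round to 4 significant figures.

A = (K − N₀)/N₀ = (3530 − 332)/332 = 9.6325.
N(t) = K/(1 + A·e^(−rt)) = 3530/(1 + 9.6325×e^(−0.33×7.8)).
e^(−2.574) = 0.07623; denominator = 1 + 9.6325×0.07623 = 1.7343.
N = 3530/1.7343 = 2035.42.

2035 deer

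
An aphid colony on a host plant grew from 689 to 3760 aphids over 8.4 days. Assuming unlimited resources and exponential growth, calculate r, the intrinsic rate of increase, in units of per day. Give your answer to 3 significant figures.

From N(t) = N₀·e^(rt): e^(r·8.4) = 3760/689 = 5.4572.
r·8.4 = ln(5.4572) = 1.6969, so r = 1.6969/8.4 = 0.20202.

0.202 per day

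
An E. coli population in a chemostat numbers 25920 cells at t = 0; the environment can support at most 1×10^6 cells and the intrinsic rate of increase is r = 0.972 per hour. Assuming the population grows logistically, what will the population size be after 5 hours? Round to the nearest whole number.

774434 cells

A = (K − N₀)/N₀ = (1×10^6 − 25920)/25920 = 37.58.
N(t) = K/(1 + A·e^(−rt)) = 1×10^6/(1 + 37.58×e^(−0.972×5)).
e^(−4.86) = 0.0077505; denominator = 1 + 37.58×0.0077505 = 1.2913.
N = 1×10^6/1.2913 = 774434.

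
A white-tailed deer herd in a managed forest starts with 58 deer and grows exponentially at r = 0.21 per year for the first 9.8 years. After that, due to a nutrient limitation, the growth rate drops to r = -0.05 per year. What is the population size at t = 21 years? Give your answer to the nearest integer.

Phase 1: N(9.8) = 58·e^(0.21×9.8) = 58·e^2.058 = 454.157.
Phase 2 runs for 21 − 9.8 = 11.2 years at r = -0.05.
N(21) = 454.157·e^(-0.05×11.2) = 454.157·e^-0.56 = 259.419.

259 deer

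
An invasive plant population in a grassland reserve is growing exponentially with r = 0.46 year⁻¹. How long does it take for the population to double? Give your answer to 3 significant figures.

1.51 years

Doubling time t_d = ln(2)/r = 0.6931/0.46 = 1.5068.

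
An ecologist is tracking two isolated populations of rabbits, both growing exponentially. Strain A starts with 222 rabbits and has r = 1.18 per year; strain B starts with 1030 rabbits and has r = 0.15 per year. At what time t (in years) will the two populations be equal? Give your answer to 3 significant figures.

Set 222·e^(1.18t) = 1030·e^(0.15t).
e^((1.18 − 0.15)t) = 1030/222 → e^(1.03·t) = 4.6396.
1.03·t = ln(4.6396) = 1.5346, so t = 1.5346/1.03 = 1.4899.

1.49 years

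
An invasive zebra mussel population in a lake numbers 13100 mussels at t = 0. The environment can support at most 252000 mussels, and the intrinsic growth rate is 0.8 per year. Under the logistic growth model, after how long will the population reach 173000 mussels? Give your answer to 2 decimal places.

4.61 years

A = (K − N₀)/N₀ = (252000 − 13100)/13100 = 18.237.
Solve 252000/(1 + 18.237·e^(−0.8t)) = 173000: 1 + 18.237·e^(−0.8t) = 1.4566, so e^(−0.8t) = 0.0250401.
−0.8·t = ln(0.0250401) = -3.6873, so t = 3.6873/0.8 = 4.6091.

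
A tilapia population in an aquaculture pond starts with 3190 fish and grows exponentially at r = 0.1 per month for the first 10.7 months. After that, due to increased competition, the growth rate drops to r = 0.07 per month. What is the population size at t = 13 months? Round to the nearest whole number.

10925 fish

Phase 1: N(10.7) = 3190·e^(0.1×10.7) = 3190·e^1.07 = 9300.06.
Phase 2 runs for 13 − 10.7 = 2.3 months at r = 0.07.
N(13) = 9300.06·e^(0.07×2.3) = 9300.06·e^0.161 = 10924.6.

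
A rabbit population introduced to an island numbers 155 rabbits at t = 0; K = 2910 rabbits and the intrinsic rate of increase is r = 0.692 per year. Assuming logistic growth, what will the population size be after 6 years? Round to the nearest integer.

2274 rabbits

A = (K − N₀)/N₀ = (2910 − 155)/155 = 17.774.
N(t) = K/(1 + A·e^(−rt)) = 2910/(1 + 17.774×e^(−0.692×6)).
e^(−4.152) = 0.015733; denominator = 1 + 17.774×0.015733 = 1.2796.
N = 2910/1.2796 = 2274.08.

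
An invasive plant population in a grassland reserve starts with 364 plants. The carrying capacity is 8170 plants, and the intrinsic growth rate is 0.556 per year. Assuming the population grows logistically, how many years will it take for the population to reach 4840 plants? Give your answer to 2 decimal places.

6.19 years

A = (K − N₀)/N₀ = (8170 − 364)/364 = 21.445.
Solve 8170/(1 + 21.445·e^(−0.556t)) = 4840: 1 + 21.445·e^(−0.556t) = 1.688, so e^(−0.556t) = 0.0320828.
−0.556·t = ln(0.0320828) = -3.4394, so t = 3.4394/0.556 = 6.186.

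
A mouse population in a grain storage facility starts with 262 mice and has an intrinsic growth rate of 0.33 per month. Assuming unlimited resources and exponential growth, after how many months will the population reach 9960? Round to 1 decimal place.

Set N₀·e^(rt) = 9960: e^(0.33·t) = 9960/262 = 38.015.
0.33·t = ln(38.015) = 3.638, so t = 3.638/0.33 = 11.024.

11.0 months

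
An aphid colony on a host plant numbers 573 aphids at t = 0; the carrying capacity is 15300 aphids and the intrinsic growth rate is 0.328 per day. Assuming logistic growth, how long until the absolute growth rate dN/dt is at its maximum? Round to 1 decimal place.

Logistic growth is fastest at N = K/2 = 7650.
A = (K − N₀)/N₀ = 25.702. Set K/(1 + A·e^(−rt)) = K/2 → A·e^(−rt) = 1.
e^(−0.328t) = 1/25.702 = 0.0389081, so t = ln(25.702)/0.328 = 3.2466/0.328 = 9.898.

9.9 days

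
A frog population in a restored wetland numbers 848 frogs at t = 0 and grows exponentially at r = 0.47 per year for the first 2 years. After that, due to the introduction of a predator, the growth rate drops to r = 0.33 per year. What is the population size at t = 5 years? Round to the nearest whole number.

Phase 1: N(2) = 848·e^(0.47×2) = 848·e^0.94 = 2170.86.
Phase 2 runs for 5 − 2 = 3 years at r = 0.33.
N(5) = 2170.86·e^(0.33×3) = 2170.86·e^0.99 = 5842.3.

5842 frogs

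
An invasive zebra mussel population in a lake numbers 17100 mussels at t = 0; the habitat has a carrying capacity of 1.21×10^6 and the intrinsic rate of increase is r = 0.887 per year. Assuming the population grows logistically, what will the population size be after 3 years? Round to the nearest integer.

205967 mussels

A = (K − N₀)/N₀ = (1.21×10^6 − 17100)/17100 = 69.76.
N(t) = K/(1 + A·e^(−rt)) = 1.21×10^6/(1 + 69.76×e^(−0.887×3)).
e^(−2.661) = 0.069878; denominator = 1 + 69.76×0.069878 = 5.8747.
N = 1.21×10^6/5.8747 = 205967.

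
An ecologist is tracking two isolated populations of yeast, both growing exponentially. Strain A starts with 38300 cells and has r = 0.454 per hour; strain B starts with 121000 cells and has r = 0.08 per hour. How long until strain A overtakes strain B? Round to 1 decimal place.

3.1 hours

Set 38300·e^(0.454t) = 121000·e^(0.08t).
e^((0.454 − 0.08)t) = 121000/38300 → e^(0.374·t) = 3.1593.
0.374·t = ln(3.1593) = 1.1503, so t = 1.1503/0.374 = 3.0758.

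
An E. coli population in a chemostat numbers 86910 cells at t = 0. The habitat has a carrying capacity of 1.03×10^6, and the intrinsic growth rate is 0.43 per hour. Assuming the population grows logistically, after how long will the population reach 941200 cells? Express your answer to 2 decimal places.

11.04 hours

A = (K − N₀)/N₀ = (1.03×10^6 − 86910)/86910 = 10.851.
Solve 1.03×10^6/(1 + 10.851·e^(−0.43t)) = 941200: 1 + 10.851·e^(−0.43t) = 1.0943, so e^(−0.43t) = 0.00869456.
−0.43·t = ln(0.00869456) = -4.7451, so t = 4.7451/0.43 = 11.035.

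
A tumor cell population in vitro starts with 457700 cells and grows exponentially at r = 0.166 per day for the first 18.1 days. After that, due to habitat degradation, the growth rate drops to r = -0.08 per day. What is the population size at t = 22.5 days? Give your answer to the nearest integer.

Phase 1: N(18.1) = 457700·e^(0.166×18.1) = 457700·e^3.005 = 9.235536×10^6.
Phase 2 runs for 22.5 − 18.1 = 4.4 days at r = -0.08.
N(22.5) = 9.235536×10^6·e^(-0.08×4.4) = 9.235536×10^6·e^-0.352 = 6.495169×10^6.

6495169 cells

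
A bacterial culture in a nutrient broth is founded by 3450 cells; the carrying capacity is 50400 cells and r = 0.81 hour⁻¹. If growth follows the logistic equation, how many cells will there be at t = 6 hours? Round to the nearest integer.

A = (K − N₀)/N₀ = (50400 − 3450)/3450 = 13.609.
N(t) = K/(1 + A·e^(−rt)) = 50400/(1 + 13.609×e^(−0.81×6)).
e^(−4.86) = 0.0077505; denominator = 1 + 13.609×0.0077505 = 1.1055.
N = 50400/1.1055 = 45591.3.

45591 cells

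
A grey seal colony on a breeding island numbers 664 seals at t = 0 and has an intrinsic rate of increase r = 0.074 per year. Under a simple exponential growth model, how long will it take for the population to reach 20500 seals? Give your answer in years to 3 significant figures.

46.3 years

Set N₀·e^(rt) = 20500: e^(0.074·t) = 20500/664 = 30.873.
0.074·t = ln(30.873) = 3.4299, so t = 3.4299/0.074 = 46.35.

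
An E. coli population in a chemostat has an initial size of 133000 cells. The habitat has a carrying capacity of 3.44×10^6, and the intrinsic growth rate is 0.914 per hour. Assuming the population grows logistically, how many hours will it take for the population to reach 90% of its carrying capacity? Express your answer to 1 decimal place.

A = (K − N₀)/N₀ = (3.44×10^6 − 133000)/133000 = 24.865.
Solve 3.44×10^6/(1 + 24.865·e^(−0.914t)) = 3.096×10^6: 1 + 24.865·e^(−0.914t) = 1.1111, so e^(−0.914t) = 0.00446864.
−0.914·t = ln(0.00446864) = -5.4107, so t = 5.4107/0.914 = 5.9198.

5.9 hours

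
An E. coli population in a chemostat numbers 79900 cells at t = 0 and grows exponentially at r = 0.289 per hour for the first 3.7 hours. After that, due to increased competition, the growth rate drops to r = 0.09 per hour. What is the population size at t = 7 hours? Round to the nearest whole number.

Phase 1: N(3.7) = 79900·e^(0.289×3.7) = 79900·e^1.069 = 232776.
Phase 2 runs for 7 − 3.7 = 3.3 hours at r = 0.09.
N(7) = 232776·e^(0.09×3.3) = 232776·e^0.297 = 313273.

313273 cells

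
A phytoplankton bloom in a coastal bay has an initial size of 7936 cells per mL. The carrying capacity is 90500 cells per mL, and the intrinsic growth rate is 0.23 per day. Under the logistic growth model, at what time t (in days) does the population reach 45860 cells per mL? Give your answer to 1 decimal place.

10.3 days

A = (K − N₀)/N₀ = (90500 − 7936)/7936 = 10.404.
Solve 90500/(1 + 10.404·e^(−0.23t)) = 45860: 1 + 10.404·e^(−0.23t) = 1.9734, so e^(−0.23t) = 0.0935623.
−0.23·t = ln(0.0935623) = -2.3691, so t = 2.3691/0.23 = 10.301.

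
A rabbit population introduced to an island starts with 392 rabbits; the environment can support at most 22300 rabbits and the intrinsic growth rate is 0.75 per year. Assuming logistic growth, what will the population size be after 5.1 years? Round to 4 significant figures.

A = (K − N₀)/N₀ = (22300 − 392)/392 = 55.888.
N(t) = K/(1 + A·e^(−rt)) = 22300/(1 + 55.888×e^(−0.75×5.1)).
e^(−3.825) = 0.021818; denominator = 1 + 55.888×0.021818 = 2.2194.
N = 22300/2.2194 = 10047.8.

10050 rabbits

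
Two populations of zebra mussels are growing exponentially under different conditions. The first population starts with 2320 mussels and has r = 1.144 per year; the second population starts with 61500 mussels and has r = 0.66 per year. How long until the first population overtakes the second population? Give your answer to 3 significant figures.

6.77 years

Set 2320·e^(1.144t) = 61500·e^(0.66t).
e^((1.144 − 0.66)t) = 61500/2320 → e^(0.484·t) = 26.509.
0.484·t = ln(26.509) = 3.2775, so t = 3.2775/0.484 = 6.7716.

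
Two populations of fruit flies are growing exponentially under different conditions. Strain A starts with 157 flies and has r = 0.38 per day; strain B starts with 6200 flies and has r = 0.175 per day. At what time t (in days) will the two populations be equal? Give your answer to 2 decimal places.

17.93 days

Set 157·e^(0.38t) = 6200·e^(0.175t).
e^((0.38 − 0.175)t) = 6200/157 → e^(0.205·t) = 39.49.
0.205·t = ln(39.49) = 3.6761, so t = 3.6761/0.205 = 17.932.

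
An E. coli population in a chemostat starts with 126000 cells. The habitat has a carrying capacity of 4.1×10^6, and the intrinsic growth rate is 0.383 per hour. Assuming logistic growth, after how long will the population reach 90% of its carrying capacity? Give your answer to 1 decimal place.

14.7 hours

A = (K − N₀)/N₀ = (4.1×10^6 − 126000)/126000 = 31.54.
Solve 4.1×10^6/(1 + 31.54·e^(−0.383t)) = 3.69×10^6: 1 + 31.54·e^(−0.383t) = 1.1111, so e^(−0.383t) = 0.0035229.
−0.383·t = ln(0.0035229) = -5.6485, so t = 5.6485/0.383 = 14.748.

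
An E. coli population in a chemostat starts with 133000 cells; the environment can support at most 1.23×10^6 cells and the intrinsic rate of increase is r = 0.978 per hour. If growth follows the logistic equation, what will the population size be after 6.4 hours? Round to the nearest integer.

1210896 cells

A = (K − N₀)/N₀ = (1.23×10^6 − 133000)/133000 = 8.2481.
N(t) = K/(1 + A·e^(−rt)) = 1.23×10^6/(1 + 8.2481×e^(−0.978×6.4)).
e^(−6.259) = 0.0019128; denominator = 1 + 8.2481×0.0019128 = 1.0158.
N = 1.23×10^6/1.0158 = 1.210896×10^6.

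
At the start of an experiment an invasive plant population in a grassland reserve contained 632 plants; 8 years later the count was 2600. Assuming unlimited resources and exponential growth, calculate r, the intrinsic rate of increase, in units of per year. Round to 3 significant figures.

0.177 per year

From N(t) = N₀·e^(rt): e^(r·8) = 2600/632 = 4.1139.
r·8 = ln(4.1139) = 1.4144, so r = 1.4144/8 = 0.1768.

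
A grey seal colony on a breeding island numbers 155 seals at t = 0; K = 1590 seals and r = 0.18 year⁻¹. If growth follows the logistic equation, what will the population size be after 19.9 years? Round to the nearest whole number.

1264 seals

A = (K − N₀)/N₀ = (1590 − 155)/155 = 9.2581.
N(t) = K/(1 + A·e^(−rt)) = 1590/(1 + 9.2581×e^(−0.18×19.9)).
e^(−3.582) = 0.02782; denominator = 1 + 9.2581×0.02782 = 1.2576.
N = 1590/1.2576 = 1264.35.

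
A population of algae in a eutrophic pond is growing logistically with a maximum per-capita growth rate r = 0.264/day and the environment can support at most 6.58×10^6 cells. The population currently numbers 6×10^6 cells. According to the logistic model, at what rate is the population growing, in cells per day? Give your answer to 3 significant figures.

dN/dt = rN(1 − N/K) = 0.264 × 6×10^6 × (1 − 6×10^6/6.58×10^6).
1 − 6×10^6/6.58×10^6 = 0.088146; dN/dt = 0.264 × 6×10^6 × 0.088146 = 1.39623×10^5.

140000 cells per day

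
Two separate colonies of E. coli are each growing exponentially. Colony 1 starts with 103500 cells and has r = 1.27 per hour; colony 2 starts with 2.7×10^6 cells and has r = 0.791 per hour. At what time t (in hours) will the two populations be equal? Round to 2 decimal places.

6.81 hours

Set 103500·e^(1.27t) = 2.7×10^6·e^(0.791t).
e^((1.27 − 0.791)t) = 2.7×10^6/103500 → e^(0.479·t) = 26.087.
0.479·t = ln(26.087) = 3.2614, so t = 3.2614/0.479 = 6.8088.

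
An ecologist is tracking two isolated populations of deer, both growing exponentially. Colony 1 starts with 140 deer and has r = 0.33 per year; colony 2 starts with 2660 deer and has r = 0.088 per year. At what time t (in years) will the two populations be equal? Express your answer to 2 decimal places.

12.17 years

Set 140·e^(0.33t) = 2660·e^(0.088t).
e^((0.33 − 0.088)t) = 2660/140 → e^(0.242·t) = 19.
0.242·t = ln(19) = 2.9444, so t = 2.9444/0.242 = 12.167.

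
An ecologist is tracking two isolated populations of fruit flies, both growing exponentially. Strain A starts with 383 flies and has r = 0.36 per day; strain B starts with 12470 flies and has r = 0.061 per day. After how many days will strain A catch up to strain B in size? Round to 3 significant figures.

11.6 days

Set 383·e^(0.36t) = 12470·e^(0.061t).
e^((0.36 − 0.061)t) = 12470/383 → e^(0.299·t) = 32.559.
0.299·t = ln(32.559) = 3.483, so t = 3.483/0.299 = 11.649.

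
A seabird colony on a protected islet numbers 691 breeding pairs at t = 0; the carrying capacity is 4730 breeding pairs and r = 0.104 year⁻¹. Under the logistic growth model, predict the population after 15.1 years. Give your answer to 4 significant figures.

A = (K − N₀)/N₀ = (4730 − 691)/691 = 5.8452.
N(t) = K/(1 + A·e^(−rt)) = 4730/(1 + 5.8452×e^(−0.104×15.1)).
e^(−1.57) = 0.20796; denominator = 1 + 5.8452×0.20796 = 2.2156.
N = 4730/2.2156 = 2134.89.

2135 breeding pairs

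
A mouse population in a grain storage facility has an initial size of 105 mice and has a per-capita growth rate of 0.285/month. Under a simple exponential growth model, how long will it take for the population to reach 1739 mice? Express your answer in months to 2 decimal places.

9.85 months

Set N₀·e^(rt) = 1739: e^(0.285·t) = 1739/105 = 16.562.
0.285·t = ln(16.562) = 2.8071, so t = 2.8071/0.285 = 9.8495.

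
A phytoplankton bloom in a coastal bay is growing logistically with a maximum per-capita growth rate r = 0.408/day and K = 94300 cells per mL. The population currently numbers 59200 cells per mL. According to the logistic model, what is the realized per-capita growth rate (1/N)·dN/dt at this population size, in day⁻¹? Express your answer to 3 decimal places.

0.152 per day

(1/N)·dN/dt = r(1 − N/K) = 0.408 × (1 − 59200/94300).
= 0.408 × 0.37222 = 0.15186.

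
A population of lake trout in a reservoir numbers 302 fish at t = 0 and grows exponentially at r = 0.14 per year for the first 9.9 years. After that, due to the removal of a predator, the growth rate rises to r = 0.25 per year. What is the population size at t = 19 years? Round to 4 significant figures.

11750 fish

Phase 1: N(9.9) = 302·e^(0.14×9.9) = 302·e^1.386 = 1207.64.
Phase 2 runs for 19 − 9.9 = 9.1 years at r = 0.25.
N(19) = 1207.64·e^(0.25×9.1) = 1207.64·e^2.275 = 11747.9.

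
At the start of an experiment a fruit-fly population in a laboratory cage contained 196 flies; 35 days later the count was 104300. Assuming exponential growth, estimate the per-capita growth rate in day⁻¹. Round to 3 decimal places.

From N(t) = N₀·e^(rt): e^(r·35) = 104300/196 = 532.14.
r·35 = ln(532.14) = 6.2769, so r = 6.2769/35 = 0.17934.

0.179 per day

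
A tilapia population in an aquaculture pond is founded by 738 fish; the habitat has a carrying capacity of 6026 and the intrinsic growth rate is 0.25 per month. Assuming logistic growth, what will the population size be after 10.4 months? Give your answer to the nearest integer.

A = (K − N₀)/N₀ = (6026 − 738)/738 = 7.1653.
N(t) = K/(1 + A·e^(−rt)) = 6026/(1 + 7.1653×e^(−0.25×10.4)).
e^(−2.6) = 0.074274; denominator = 1 + 7.1653×0.074274 = 1.5322.
N = 6026/1.5322 = 3932.92.

3933 fish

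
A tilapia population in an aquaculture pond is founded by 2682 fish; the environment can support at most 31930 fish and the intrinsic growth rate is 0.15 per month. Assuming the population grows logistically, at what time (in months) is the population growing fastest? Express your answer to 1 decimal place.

15.9 months

Logistic growth is fastest at N = K/2 = 15965.
A = (K − N₀)/N₀ = 10.905. Set K/(1 + A·e^(−rt)) = K/2 → A·e^(−rt) = 1.
e^(−0.15t) = 1/10.905 = 0.0916986, so t = ln(10.905)/0.15 = 2.3892/0.15 = 15.928.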